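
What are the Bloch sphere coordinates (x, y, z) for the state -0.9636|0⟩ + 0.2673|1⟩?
(-0.5151, 0, 0.8571)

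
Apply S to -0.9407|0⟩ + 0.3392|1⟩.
-0.9407|0⟩ + 0.3392i|1⟩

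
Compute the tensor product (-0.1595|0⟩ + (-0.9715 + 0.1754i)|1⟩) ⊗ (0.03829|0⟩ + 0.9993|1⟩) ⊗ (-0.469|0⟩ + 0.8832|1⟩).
0.002864|000⟩ - 0.005394|001⟩ + 0.07475|010⟩ - 0.1408|011⟩ + (0.01745 - 0.00315i)|100⟩ + (-0.03285 + 0.005932i)|101⟩ + (0.4553 - 0.08221i)|110⟩ + (-0.8574 + 0.1548i)|111⟩

amp(|b₁b₂…⟩) = product of the factor amplitudes for bits b₁, b₂, …; only kets whose every factor amplitude is nonzero survive.
|000⟩: (-0.1595)(0.03829)(-0.469) = 0.002864
|001⟩: (-0.1595)(0.03829)(0.8832) = -0.005394
|010⟩: (-0.1595)(0.9993)(-0.469) = 0.07475
|011⟩: (-0.1595)(0.9993)(0.8832) = -0.1408
|100⟩: (-0.9715 + 0.1754i)(0.03829)(-0.469) = (0.01745 - 0.00315i)
|101⟩: (-0.9715 + 0.1754i)(0.03829)(0.8832) = (-0.03285 + 0.005932i)
|110⟩: (-0.9715 + 0.1754i)(0.9993)(-0.469) = (0.4553 - 0.08221i)
|111⟩: (-0.9715 + 0.1754i)(0.9993)(0.8832) = (-0.8574 + 0.1548i)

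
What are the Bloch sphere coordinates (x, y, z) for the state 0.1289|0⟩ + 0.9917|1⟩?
(0.2557, 0, -0.9669)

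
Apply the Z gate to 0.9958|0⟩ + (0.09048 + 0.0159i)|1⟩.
0.9958|0⟩ + (-0.09048 - 0.0159i)|1⟩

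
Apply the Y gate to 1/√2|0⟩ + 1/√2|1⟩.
-(1/√2)i|0⟩ + (1/√2)i|1⟩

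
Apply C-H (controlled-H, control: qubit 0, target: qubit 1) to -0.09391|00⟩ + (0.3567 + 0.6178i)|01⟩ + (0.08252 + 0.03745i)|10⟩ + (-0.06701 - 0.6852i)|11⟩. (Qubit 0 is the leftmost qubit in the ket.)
-0.09391|00⟩ + (0.3567 + 0.6178i)|01⟩ + (0.01097 - 0.458i)|10⟩ + (0.1057 + 0.511i)|11⟩

C-H leaves the control-|0⟩ kets |00⟩, |01⟩ unchanged and applies H to qubit 1 on the control-|1⟩ pair (|10⟩, |11⟩).
H = [[1/√2, 1/√2], [1/√2, -1/√2]].
With a = amp(|10⟩) = (0.08252 + 0.03745i) and b = amp(|11⟩) = (-0.06701 - 0.6852i):
new amp(|10⟩) = (1/√2)·a + (1/√2)·b = (0.01097 - 0.458i)
new amp(|11⟩) = (1/√2)·a + (-1/√2)·b = (0.1057 + 0.511i)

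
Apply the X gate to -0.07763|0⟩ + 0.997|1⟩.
0.997|0⟩ - 0.07763|1⟩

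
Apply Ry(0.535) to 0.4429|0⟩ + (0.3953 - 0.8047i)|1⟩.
(0.3227 + 0.2127i)|0⟩ + (0.4983 - 0.7761i)|1⟩

Ry(0.535) = [[cos(θ/2), −sin(θ/2)], [sin(θ/2), cos(θ/2)]]; θ = 0.535, cos(θ/2) ≈ 0.964435, sin(θ/2) ≈ 0.264321.
With a = amp(|0⟩) = 0.4429 and b = amp(|1⟩) = (0.3953 - 0.8047i):
new amp(|0⟩) = (0.964435)·a + (-0.264321)·b = (0.3227 + 0.2127i)
new amp(|1⟩) = (0.264321)·a + (0.964435)·b = (0.4983 - 0.7761i)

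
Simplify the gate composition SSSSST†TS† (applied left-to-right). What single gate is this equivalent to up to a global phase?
I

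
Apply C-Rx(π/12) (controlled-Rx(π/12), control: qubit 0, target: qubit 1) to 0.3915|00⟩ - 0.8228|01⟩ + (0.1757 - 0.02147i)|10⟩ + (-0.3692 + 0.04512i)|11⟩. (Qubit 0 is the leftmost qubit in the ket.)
0.3915|00⟩ - 0.8228|01⟩ + (0.1801 + 0.0269i)|10⟩ + (-0.3688 + 0.0218i)|11⟩

C-Rx(π/12) leaves the control-|0⟩ kets |00⟩, |01⟩ unchanged and applies Rx(π/12) to qubit 1 on the control-|1⟩ pair (|10⟩, |11⟩).
Rx(π/12) = [[cos(θ/2), −i·sin(θ/2)], [−i·sin(θ/2), cos(θ/2)]]; θ = π/12, cos(θ/2) ≈ 0.991445, sin(θ/2) ≈ 0.130526.
With a = amp(|10⟩) = (0.1757 - 0.02147i) and b = amp(|11⟩) = (-0.3692 + 0.04512i):
new amp(|10⟩) = (0.991445)·a + (-0.130526i)·b = (0.1801 + 0.0269i)
new amp(|11⟩) = (-0.130526i)·a + (0.991445)·b = (-0.3688 + 0.0218i)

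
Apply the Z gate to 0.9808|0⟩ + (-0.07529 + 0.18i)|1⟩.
0.9808|0⟩ + (0.07529 - 0.18i)|1⟩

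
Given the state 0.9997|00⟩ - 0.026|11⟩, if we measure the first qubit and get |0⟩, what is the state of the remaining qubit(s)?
|0⟩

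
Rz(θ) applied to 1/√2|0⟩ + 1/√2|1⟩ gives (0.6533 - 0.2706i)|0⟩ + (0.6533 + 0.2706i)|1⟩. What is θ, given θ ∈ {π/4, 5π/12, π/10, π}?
π/4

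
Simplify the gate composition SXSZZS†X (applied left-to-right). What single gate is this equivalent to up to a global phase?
S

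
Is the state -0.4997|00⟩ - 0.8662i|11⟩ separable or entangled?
Entangled

Writing the state as a|00⟩ + b|01⟩ + c|10⟩ + d|11⟩, it is a product state iff ad − bc = 0.
Here (a, b, c, d) = (-0.4997, 0, 0, -0.8662i): ad − bc = (-0.4997)(-0.8662i) − (0)(0) = 0.4328i ≠ 0, so the state is entangled.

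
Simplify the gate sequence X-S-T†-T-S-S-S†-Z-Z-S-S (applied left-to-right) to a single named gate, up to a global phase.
X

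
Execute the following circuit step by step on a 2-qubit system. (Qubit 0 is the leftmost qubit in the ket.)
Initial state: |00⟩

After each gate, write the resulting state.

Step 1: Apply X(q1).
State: |01⟩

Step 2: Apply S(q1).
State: i|01⟩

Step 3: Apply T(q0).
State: i|01⟩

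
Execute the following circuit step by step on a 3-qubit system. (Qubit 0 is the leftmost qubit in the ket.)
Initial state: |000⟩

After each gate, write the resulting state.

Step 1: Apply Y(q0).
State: i|100⟩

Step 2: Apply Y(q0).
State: |000⟩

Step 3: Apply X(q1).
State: |010⟩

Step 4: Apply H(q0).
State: 1/√2|010⟩ + 1/√2|110⟩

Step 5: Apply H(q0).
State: |010⟩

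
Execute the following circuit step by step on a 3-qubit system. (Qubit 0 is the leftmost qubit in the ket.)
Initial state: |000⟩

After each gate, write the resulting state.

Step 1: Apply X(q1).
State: |010⟩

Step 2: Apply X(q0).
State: |110⟩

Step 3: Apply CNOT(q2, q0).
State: |110⟩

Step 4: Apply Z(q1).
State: -|110⟩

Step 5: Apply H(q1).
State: -1/√2|100⟩ + 1/√2|110⟩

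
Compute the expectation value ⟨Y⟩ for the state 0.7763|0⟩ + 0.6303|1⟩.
0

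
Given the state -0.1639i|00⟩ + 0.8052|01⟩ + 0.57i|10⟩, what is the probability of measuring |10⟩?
0.3249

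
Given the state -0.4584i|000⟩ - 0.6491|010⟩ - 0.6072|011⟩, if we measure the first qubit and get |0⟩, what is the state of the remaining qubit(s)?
-0.4584i|00⟩ - 0.6491|10⟩ - 0.6072|11⟩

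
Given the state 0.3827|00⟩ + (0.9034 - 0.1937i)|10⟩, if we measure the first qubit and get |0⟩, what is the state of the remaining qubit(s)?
|0⟩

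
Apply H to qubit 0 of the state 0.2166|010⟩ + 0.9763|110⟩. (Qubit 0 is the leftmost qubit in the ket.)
0.8435|010⟩ - 0.5372|110⟩

H on qubit 0 mixes each pair of kets that differ only in qubit 0: amplitudes (a, b) of (|…0…⟩, |…1…⟩) become ((a + b)/√2, (a − b)/√2). Kets absent from the input have amplitude 0.
(|010⟩, |110⟩): (a, b) = (0.2166, 0.9763) → (0.8435, -0.5372)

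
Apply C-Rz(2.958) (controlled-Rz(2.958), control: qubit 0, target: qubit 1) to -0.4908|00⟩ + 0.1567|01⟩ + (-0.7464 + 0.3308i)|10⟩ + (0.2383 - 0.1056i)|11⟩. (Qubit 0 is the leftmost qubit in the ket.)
-0.4908|00⟩ + 0.1567|01⟩ + (0.261 + 0.7736i)|10⟩ + (0.127 + 0.2276i)|11⟩

C-Rz(2.958) leaves the control-|0⟩ kets |00⟩, |01⟩ unchanged and applies Rz(2.958) to qubit 1 on the control-|1⟩ pair (|10⟩, |11⟩).
Rz(2.958) = [[e^(−iθ/2), 0], [0, e^(iθ/2)]] with e^(±iθ/2) = cos(θ/2) ± i·sin(θ/2); θ = 2.958, cos(θ/2) ≈ 0.0916675, sin(θ/2) ≈ 0.99579.
With a = amp(|10⟩) = (-0.7464 + 0.3308i) and b = amp(|11⟩) = (0.2383 - 0.1056i):
new amp(|10⟩) = (0.0916675 - 0.99579i)·a = (0.261 + 0.7736i)
new amp(|11⟩) = (0.0916675 + 0.99579i)·b = (0.127 + 0.2276i)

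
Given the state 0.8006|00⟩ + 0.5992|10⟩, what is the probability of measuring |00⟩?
0.641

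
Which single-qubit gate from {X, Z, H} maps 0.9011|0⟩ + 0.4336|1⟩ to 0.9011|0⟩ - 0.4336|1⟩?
Z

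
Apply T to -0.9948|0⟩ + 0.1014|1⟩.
-0.9948|0⟩ + (0.0717 + 0.0717i)|1⟩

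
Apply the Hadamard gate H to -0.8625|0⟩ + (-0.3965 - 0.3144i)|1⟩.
(-0.8902 - 0.2223i)|0⟩ + (-0.3295 + 0.2223i)|1⟩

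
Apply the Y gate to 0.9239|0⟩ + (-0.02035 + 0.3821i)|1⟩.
(0.3821 + 0.02035i)|0⟩ + 0.9239i|1⟩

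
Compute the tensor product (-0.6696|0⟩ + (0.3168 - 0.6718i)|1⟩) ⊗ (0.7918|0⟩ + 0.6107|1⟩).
-0.5302|00⟩ - 0.4089|01⟩ + (0.2508 - 0.5319i)|10⟩ + (0.1935 - 0.4103i)|11⟩

amp(|b₁b₂…⟩) = product of the factor amplitudes for bits b₁, b₂, …; only kets whose every factor amplitude is nonzero survive.
|00⟩: (-0.6696)(0.7918) = -0.5302
|01⟩: (-0.6696)(0.6107) = -0.4089
|10⟩: (0.3168 - 0.6718i)(0.7918) = (0.2508 - 0.5319i)
|11⟩: (0.3168 - 0.6718i)(0.6107) = (0.1935 - 0.4103i)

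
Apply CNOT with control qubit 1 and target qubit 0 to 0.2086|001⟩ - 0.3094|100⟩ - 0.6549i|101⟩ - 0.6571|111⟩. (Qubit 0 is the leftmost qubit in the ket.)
0.2086|001⟩ - 0.6571|011⟩ - 0.3094|100⟩ - 0.6549i|101⟩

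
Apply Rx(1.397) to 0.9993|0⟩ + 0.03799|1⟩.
(0.7653 - 0.02443i)|0⟩ + (0.02909 - 0.6426i)|1⟩

Rx(1.397) = [[cos(θ/2), −i·sin(θ/2)], [−i·sin(θ/2), cos(θ/2)]]; θ = 1.397, cos(θ/2) ≈ 0.765808, sin(θ/2) ≈ 0.64307.
With a = amp(|0⟩) = 0.9993 and b = amp(|1⟩) = 0.03799:
new amp(|0⟩) = (0.765808)·a + (-0.64307i)·b = (0.7653 - 0.02443i)
new amp(|1⟩) = (-0.64307i)·a + (0.765808)·b = (0.02909 - 0.6426i)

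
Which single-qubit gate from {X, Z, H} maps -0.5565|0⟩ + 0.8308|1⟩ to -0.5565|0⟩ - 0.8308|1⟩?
Z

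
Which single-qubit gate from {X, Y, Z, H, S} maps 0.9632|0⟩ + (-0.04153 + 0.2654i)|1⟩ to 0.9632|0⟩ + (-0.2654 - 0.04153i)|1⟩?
S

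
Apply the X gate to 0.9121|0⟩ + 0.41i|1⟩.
0.41i|0⟩ + 0.9121|1⟩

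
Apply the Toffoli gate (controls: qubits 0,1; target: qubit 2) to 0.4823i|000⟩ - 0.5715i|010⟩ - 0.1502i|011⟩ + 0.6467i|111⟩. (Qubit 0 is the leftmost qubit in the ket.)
0.4823i|000⟩ - 0.5715i|010⟩ - 0.1502i|011⟩ + 0.6467i|110⟩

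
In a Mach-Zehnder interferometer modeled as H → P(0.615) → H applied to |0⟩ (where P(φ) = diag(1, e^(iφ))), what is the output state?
(0.9084 + 0.2885i)|0⟩ + (0.09161 - 0.2885i)|1⟩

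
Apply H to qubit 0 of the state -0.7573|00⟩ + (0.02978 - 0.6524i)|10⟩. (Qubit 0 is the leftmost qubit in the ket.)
(-0.5144 - 0.4613i)|00⟩ + (-0.5565 + 0.4613i)|10⟩

H on qubit 0 mixes each pair of kets that differ only in qubit 0: amplitudes (a, b) of (|…0…⟩, |…1…⟩) become ((a + b)/√2, (a − b)/√2). Kets absent from the input have amplitude 0.
(|00⟩, |10⟩): (a, b) = (-0.7573, (0.02978 - 0.6524i)) → ((-0.5144 - 0.4613i), (-0.5565 + 0.4613i))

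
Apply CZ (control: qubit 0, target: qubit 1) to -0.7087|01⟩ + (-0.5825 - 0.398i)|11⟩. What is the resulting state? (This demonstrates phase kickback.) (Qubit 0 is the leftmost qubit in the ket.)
-0.7087|01⟩ + (0.5825 + 0.398i)|11⟩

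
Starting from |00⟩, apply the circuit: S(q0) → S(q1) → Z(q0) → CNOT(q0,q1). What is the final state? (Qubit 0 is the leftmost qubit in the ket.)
|00⟩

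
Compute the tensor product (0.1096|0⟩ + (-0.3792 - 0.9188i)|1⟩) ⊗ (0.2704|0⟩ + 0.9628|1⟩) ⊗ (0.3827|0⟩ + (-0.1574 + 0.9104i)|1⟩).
0.01134|000⟩ + (-0.004665 + 0.02698i)|001⟩ + 0.04038|010⟩ + (-0.01661 + 0.09607i)|011⟩ + (-0.03924 - 0.09508i)|100⟩ + (0.2423 - 0.05424i)|101⟩ + (-0.1397 - 0.3385i)|110⟩ + (0.8628 - 0.1931i)|111⟩

amp(|b₁b₂…⟩) = product of the factor amplitudes for bits b₁, b₂, …; only kets whose every factor amplitude is nonzero survive.
|000⟩: (0.1096)(0.2704)(0.3827) = 0.01134
|001⟩: (0.1096)(0.2704)(-0.1574 + 0.9104i) = (-0.004665 + 0.02698i)
|010⟩: (0.1096)(0.9628)(0.3827) = 0.04038
|011⟩: (0.1096)(0.9628)(-0.1574 + 0.9104i) = (-0.01661 + 0.09607i)
|100⟩: (-0.3792 - 0.9188i)(0.2704)(0.3827) = (-0.03924 - 0.09508i)
|101⟩: (-0.3792 - 0.9188i)(0.2704)(-0.1574 + 0.9104i) = (0.2423 - 0.05424i)
|110⟩: (-0.3792 - 0.9188i)(0.9628)(0.3827) = (-0.1397 - 0.3385i)
|111⟩: (-0.3792 - 0.9188i)(0.9628)(-0.1574 + 0.9104i) = (0.8628 - 0.1931i)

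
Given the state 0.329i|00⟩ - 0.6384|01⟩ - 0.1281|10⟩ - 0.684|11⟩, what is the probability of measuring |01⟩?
0.4076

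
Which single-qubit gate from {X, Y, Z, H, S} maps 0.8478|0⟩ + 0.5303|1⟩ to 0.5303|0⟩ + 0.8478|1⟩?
X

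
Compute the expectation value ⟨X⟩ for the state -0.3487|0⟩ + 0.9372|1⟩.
-0.6536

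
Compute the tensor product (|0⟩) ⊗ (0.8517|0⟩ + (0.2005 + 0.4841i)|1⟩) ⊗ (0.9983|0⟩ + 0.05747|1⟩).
0.8503|000⟩ + 0.04895|001⟩ + (0.2002 + 0.4833i)|010⟩ + (0.01152 + 0.02782i)|011⟩

amp(|b₁b₂…⟩) = product of the factor amplitudes for bits b₁, b₂, …; only kets whose every factor amplitude is nonzero survive.
|000⟩: (1)(0.8517)(0.9983) = 0.8503
|001⟩: (1)(0.8517)(0.05747) = 0.04895
|010⟩: (1)(0.2005 + 0.4841i)(0.9983) = (0.2002 + 0.4833i)
|011⟩: (1)(0.2005 + 0.4841i)(0.05747) = (0.01152 + 0.02782i)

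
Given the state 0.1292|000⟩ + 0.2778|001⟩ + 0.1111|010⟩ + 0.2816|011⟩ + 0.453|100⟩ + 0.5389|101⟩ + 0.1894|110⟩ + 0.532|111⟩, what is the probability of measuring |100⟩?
0.2052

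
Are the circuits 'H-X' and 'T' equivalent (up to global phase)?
No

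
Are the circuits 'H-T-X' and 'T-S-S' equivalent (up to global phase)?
No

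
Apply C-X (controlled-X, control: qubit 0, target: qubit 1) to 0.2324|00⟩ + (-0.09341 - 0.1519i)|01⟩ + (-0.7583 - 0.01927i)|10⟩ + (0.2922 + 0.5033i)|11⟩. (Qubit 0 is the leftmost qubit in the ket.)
0.2324|00⟩ + (-0.09341 - 0.1519i)|01⟩ + (0.2922 + 0.5033i)|10⟩ + (-0.7583 - 0.01927i)|11⟩

C-X leaves the control-|0⟩ kets |00⟩, |01⟩ unchanged and applies X to qubit 1 on the control-|1⟩ pair (|10⟩, |11⟩).
X = [[0, 1], [1, 0]].
With a = amp(|10⟩) = (-0.7583 - 0.01927i) and b = amp(|11⟩) = (0.2922 + 0.5033i):
new amp(|10⟩) = (1)·b = (0.2922 + 0.5033i)
new amp(|11⟩) = (1)·a = (-0.7583 - 0.01927i)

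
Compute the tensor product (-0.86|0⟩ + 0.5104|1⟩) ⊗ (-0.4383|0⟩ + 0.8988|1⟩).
0.3769|00⟩ - 0.773|01⟩ - 0.2237|10⟩ + 0.4587|11⟩

amp(|b₁b₂…⟩) = product of the factor amplitudes for bits b₁, b₂, …; only kets whose every factor amplitude is nonzero survive.
|00⟩: (-0.86)(-0.4383) = 0.3769
|01⟩: (-0.86)(0.8988) = -0.773
|10⟩: (0.5104)(-0.4383) = -0.2237
|11⟩: (0.5104)(0.8988) = 0.4587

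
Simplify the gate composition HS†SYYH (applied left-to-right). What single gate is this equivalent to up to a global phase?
I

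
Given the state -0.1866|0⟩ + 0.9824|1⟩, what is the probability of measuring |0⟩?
0.03482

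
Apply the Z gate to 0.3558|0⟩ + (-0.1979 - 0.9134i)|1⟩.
0.3558|0⟩ + (0.1979 + 0.9134i)|1⟩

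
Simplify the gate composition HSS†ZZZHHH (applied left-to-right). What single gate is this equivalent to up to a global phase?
X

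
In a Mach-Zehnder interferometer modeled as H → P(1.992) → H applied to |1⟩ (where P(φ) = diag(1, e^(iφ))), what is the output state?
(0.7044 - 0.4563i)|0⟩ + (0.2956 + 0.4563i)|1⟩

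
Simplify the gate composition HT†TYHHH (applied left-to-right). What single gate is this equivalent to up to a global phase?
Y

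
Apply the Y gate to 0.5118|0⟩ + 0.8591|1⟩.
-0.8591i|0⟩ + 0.5118i|1⟩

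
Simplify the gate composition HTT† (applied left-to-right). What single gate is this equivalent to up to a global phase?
H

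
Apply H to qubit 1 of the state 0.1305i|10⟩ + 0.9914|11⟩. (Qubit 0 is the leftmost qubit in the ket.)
(0.701 + 0.09228i)|10⟩ + (-0.701 + 0.09228i)|11⟩

H on qubit 1 mixes each pair of kets that differ only in qubit 1: amplitudes (a, b) of (|…0…⟩, |…1…⟩) become ((a + b)/√2, (a − b)/√2). Kets absent from the input have amplitude 0.
(|10⟩, |11⟩): (a, b) = (0.1305i, 0.9914) → ((0.701 + 0.09228i), (-0.701 + 0.09228i))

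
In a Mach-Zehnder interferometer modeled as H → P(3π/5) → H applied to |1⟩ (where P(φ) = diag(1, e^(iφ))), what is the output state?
(0.6545 - 0.4755i)|0⟩ + (0.3455 + 0.4755i)|1⟩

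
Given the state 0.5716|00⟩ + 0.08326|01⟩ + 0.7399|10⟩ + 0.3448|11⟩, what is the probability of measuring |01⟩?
0.006932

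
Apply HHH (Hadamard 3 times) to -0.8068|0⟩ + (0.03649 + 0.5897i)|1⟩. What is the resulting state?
(-0.5447 + 0.417i)|0⟩ + (-0.5963 - 0.417i)|1⟩

H² = I, so H^3 = H: a single Hadamard. With (a, b) = (-0.8068, (0.03649 + 0.5897i)), H gives ((a + b)/√2, (a − b)/√2) = ((-0.5447 + 0.417i), (-0.5963 - 0.417i)).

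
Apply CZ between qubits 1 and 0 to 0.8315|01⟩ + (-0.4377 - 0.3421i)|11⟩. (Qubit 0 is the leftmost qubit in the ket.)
0.8315|01⟩ + (0.4377 + 0.3421i)|11⟩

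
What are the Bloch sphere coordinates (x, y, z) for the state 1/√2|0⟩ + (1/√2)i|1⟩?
(0, 1, 0)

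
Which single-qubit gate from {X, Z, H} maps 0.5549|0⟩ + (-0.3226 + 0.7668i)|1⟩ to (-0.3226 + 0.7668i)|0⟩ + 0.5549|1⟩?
X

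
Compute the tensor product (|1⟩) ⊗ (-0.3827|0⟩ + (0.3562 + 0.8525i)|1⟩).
-0.3827|10⟩ + (0.3562 + 0.8525i)|11⟩

amp(|b₁b₂…⟩) = product of the factor amplitudes for bits b₁, b₂, …; only kets whose every factor amplitude is nonzero survive.
|10⟩: (1)(-0.3827) = -0.3827
|11⟩: (1)(0.3562 + 0.8525i) = (0.3562 + 0.8525i)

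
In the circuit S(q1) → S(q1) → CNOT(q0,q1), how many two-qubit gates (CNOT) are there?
1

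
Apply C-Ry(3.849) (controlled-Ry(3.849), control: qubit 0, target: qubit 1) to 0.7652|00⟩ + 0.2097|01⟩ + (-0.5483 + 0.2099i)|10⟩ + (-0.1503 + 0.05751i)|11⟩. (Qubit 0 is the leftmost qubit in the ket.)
0.7652|00⟩ + 0.2097|01⟩ + (0.3309 - 0.1267i)|10⟩ + (-0.4623 + 0.177i)|11⟩

C-Ry(3.849) leaves the control-|0⟩ kets |00⟩, |01⟩ unchanged and applies Ry(3.849) to qubit 1 on the control-|1⟩ pair (|10⟩, |11⟩).
Ry(3.849) = [[cos(θ/2), −sin(θ/2)], [sin(θ/2), cos(θ/2)]]; θ = 3.849, cos(θ/2) ≈ -0.346375, sin(θ/2) ≈ 0.938096.
With a = amp(|10⟩) = (-0.5483 + 0.2099i) and b = amp(|11⟩) = (-0.1503 + 0.05751i):
new amp(|10⟩) = (-0.346375)·a + (-0.938096)·b = (0.3309 - 0.1267i)
new amp(|11⟩) = (0.938096)·a + (-0.346375)·b = (-0.4623 + 0.177i)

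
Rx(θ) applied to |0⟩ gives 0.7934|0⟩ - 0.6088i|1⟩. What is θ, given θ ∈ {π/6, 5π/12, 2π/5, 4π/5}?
5π/12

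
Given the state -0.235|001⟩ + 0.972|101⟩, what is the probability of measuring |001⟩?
0.05523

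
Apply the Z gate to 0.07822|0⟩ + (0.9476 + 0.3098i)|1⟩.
0.07822|0⟩ + (-0.9476 - 0.3098i)|1⟩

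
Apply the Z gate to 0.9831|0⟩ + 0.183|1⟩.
0.9831|0⟩ - 0.183|1⟩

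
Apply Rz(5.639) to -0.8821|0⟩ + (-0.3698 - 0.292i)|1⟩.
(0.8367 + 0.2792i)|0⟩ + (0.4432 + 0.1599i)|1⟩

Rz(5.639) = [[e^(−iθ/2), 0], [0, e^(iθ/2)]] with e^(±iθ/2) = cos(θ/2) ± i·sin(θ/2); θ = 5.639, cos(θ/2) ≈ -0.948575, sin(θ/2) ≈ 0.316552.
With a = amp(|0⟩) = -0.8821 and b = amp(|1⟩) = (-0.3698 - 0.292i):
new amp(|0⟩) = (-0.948575 - 0.316552i)·a = (0.8367 + 0.2792i)
new amp(|1⟩) = (-0.948575 + 0.316552i)·b = (0.4432 + 0.1599i)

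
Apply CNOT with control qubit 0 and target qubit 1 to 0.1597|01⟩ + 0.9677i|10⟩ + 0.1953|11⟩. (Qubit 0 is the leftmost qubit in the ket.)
0.1597|01⟩ + 0.1953|10⟩ + 0.9677i|11⟩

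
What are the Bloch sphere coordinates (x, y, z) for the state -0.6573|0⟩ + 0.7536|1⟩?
(-0.9907, 0, -0.1359)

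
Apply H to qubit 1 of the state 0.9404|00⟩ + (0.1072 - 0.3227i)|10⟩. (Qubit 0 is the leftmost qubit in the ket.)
0.665|00⟩ + 0.665|01⟩ + (0.0758 - 0.2282i)|10⟩ + (0.0758 - 0.2282i)|11⟩

H on qubit 1 mixes each pair of kets that differ only in qubit 1: amplitudes (a, b) of (|…0…⟩, |…1…⟩) become ((a + b)/√2, (a − b)/√2). Kets absent from the input have amplitude 0.
(|00⟩, |01⟩): (a, b) = (0.9404, 0) → (0.665, 0.665)
(|10⟩, |11⟩): (a, b) = ((0.1072 - 0.3227i), 0) → ((0.0758 - 0.2282i), (0.0758 - 0.2282i))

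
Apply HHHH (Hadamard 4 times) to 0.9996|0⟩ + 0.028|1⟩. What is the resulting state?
0.9996|0⟩ + 0.028|1⟩

H² = I, so an even number of Hadamards cancels: H^4 = I and the state is unchanged.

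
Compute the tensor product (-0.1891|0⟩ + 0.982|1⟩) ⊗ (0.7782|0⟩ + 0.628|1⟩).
-0.1472|00⟩ - 0.1188|01⟩ + 0.7642|10⟩ + 0.6167|11⟩

amp(|b₁b₂…⟩) = product of the factor amplitudes for bits b₁, b₂, …; only kets whose every factor amplitude is nonzero survive.
|00⟩: (-0.1891)(0.7782) = -0.1472
|01⟩: (-0.1891)(0.628) = -0.1188
|10⟩: (0.982)(0.7782) = 0.7642
|11⟩: (0.982)(0.628) = 0.6167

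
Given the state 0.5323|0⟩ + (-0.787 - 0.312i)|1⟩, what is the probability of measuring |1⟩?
0.7167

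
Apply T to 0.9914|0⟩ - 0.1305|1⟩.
0.9914|0⟩ + (-0.09228 - 0.09228i)|1⟩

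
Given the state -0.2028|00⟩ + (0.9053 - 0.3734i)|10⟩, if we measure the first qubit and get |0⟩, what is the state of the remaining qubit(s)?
-|0⟩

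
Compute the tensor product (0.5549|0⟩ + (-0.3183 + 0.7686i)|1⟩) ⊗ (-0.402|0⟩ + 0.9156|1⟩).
-0.2231|00⟩ + 0.5081|01⟩ + (0.128 - 0.309i)|10⟩ + (-0.2914 + 0.7037i)|11⟩

amp(|b₁b₂…⟩) = product of the factor amplitudes for bits b₁, b₂, …; only kets whose every factor amplitude is nonzero survive.
|00⟩: (0.5549)(-0.402) = -0.2231
|01⟩: (0.5549)(0.9156) = 0.5081
|10⟩: (-0.3183 + 0.7686i)(-0.402) = (0.128 - 0.309i)
|11⟩: (-0.3183 + 0.7686i)(0.9156) = (-0.2914 + 0.7037i)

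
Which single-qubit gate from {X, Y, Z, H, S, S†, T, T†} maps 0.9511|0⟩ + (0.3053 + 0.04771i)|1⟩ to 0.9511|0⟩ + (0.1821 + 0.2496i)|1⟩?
T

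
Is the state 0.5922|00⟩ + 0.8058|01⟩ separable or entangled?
Separable

Writing the state as a|00⟩ + b|01⟩ + c|10⟩ + d|11⟩, it is a product state iff ad − bc = 0.
Here (a, b, c, d) = (0.5922, 0.8058, 0, 0): ad − bc = (0.5922)(0) − (0.8058)(0) = 0, so the state is separable.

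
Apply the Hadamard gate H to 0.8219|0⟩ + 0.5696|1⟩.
0.9839|0⟩ + 0.1784|1⟩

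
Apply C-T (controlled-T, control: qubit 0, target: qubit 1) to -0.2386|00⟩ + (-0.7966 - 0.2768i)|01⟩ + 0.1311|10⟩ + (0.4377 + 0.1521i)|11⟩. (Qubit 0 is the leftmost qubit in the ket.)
-0.2386|00⟩ + (-0.7966 - 0.2768i)|01⟩ + 0.1311|10⟩ + (0.2019 + 0.4171i)|11⟩

C-T leaves the control-|0⟩ kets |00⟩, |01⟩ unchanged and applies T to qubit 1 on the control-|1⟩ pair (|10⟩, |11⟩).
T = [[1, 0], [0, (1/√2 + (1/√2)i)]].
With a = amp(|10⟩) = 0.1311 and b = amp(|11⟩) = (0.4377 + 0.1521i):
new amp(|10⟩) = (1)·a = 0.1311
new amp(|11⟩) = (1/√2 + (1/√2)i)·b = (0.2019 + 0.4171i)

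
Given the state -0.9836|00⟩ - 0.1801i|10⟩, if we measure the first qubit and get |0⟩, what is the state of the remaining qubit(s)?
-|0⟩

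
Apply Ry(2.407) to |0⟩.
0.3591|0⟩ + 0.9333|1⟩

Ry(2.407) = [[cos(θ/2), −sin(θ/2)], [sin(θ/2), cos(θ/2)]]; θ = 2.407, cos(θ/2) ≈ 0.359093, sin(θ/2) ≈ 0.933302.
With a = amp(|0⟩) = 1 and b = amp(|1⟩) = 0:
new amp(|0⟩) = (0.359093)·a + (-0.933302)·b = 0.3591
new amp(|1⟩) = (0.933302)·a + (0.359093)·b = 0.9333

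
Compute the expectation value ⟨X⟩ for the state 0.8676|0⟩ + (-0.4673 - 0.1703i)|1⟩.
-0.8109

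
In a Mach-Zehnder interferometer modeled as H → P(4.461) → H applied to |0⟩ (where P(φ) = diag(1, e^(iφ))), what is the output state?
(0.3756 - 0.4843i)|0⟩ + (0.6244 + 0.4843i)|1⟩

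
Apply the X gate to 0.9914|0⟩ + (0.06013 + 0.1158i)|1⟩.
(0.06013 + 0.1158i)|0⟩ + 0.9914|1⟩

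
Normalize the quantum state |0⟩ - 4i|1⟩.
0.2425|0⟩ - 0.9701i|1⟩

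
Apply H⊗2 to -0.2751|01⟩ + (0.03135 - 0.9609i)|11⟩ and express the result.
(-0.1219 - 0.4805i)|00⟩ + (0.1219 + 0.4805i)|01⟩ + (-0.1532 + 0.4805i)|10⟩ + (0.1532 - 0.4805i)|11⟩

H⊗2 gives amp(|y⟩) = (1/2) Σ_x (−1)^(x·y) amp(|x⟩), where x·y is the number of positions in which both x and y have a 1.
|00⟩: (-0.2751 + (0.03135 - 0.9609i))/2 = (-0.1219 - 0.4805i)
|01⟩: (0.2751 - (0.03135 - 0.9609i))/2 = (0.1219 + 0.4805i)
|10⟩: (-0.2751 - (0.03135 - 0.9609i))/2 = (-0.1532 + 0.4805i)
|11⟩: (0.2751 + (0.03135 - 0.9609i))/2 = (0.1532 - 0.4805i)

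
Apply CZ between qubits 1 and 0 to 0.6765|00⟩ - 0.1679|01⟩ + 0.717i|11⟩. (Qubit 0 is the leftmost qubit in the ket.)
0.6765|00⟩ - 0.1679|01⟩ - 0.717i|11⟩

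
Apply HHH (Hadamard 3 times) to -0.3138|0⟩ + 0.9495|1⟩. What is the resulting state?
0.4495|0⟩ - 0.8933|1⟩

H² = I, so H^3 = H: a single Hadamard. With (a, b) = (-0.3138, 0.9495), H gives ((a + b)/√2, (a − b)/√2) = (0.4495, -0.8933).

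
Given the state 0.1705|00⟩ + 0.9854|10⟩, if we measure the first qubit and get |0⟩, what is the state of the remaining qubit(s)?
|0⟩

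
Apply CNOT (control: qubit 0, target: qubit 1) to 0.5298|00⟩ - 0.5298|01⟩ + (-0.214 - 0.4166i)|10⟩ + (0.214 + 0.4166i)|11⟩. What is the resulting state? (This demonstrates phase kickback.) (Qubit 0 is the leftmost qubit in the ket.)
0.5298|00⟩ - 0.5298|01⟩ + (0.214 + 0.4166i)|10⟩ + (-0.214 - 0.4166i)|11⟩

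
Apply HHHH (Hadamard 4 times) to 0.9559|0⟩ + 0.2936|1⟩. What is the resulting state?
0.9559|0⟩ + 0.2936|1⟩

H² = I, so an even number of Hadamards cancels: H^4 = I and the state is unchanged.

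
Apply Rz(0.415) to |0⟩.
(0.9785 - 0.206i)|0⟩

Rz(0.415) = [[e^(−iθ/2), 0], [0, e^(iθ/2)]] with e^(±iθ/2) = cos(θ/2) ± i·sin(θ/2); θ = 0.415, cos(θ/2) ≈ 0.978549, sin(θ/2) ≈ 0.206014.
With a = amp(|0⟩) = 1 and b = amp(|1⟩) = 0:
new amp(|0⟩) = (0.978549 - 0.206014i)·a = (0.9785 - 0.206i)
new amp(|1⟩) = (0.978549 + 0.206014i)·b = 0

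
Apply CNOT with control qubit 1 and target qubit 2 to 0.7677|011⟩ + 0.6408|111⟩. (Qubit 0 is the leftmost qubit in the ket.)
0.7677|010⟩ + 0.6408|110⟩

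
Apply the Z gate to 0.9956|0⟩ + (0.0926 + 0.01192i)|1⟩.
0.9956|0⟩ + (-0.0926 - 0.01192i)|1⟩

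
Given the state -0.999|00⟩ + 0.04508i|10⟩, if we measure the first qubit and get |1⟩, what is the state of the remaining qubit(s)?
i|0⟩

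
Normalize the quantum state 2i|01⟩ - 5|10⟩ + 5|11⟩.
0.2722i|01⟩ - 0.6804|10⟩ + 0.6804|11⟩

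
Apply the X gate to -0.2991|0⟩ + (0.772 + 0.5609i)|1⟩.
(0.772 + 0.5609i)|0⟩ - 0.2991|1⟩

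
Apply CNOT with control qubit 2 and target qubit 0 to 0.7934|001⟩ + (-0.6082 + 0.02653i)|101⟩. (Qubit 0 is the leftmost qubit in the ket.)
(-0.6082 + 0.02653i)|001⟩ + 0.7934|101⟩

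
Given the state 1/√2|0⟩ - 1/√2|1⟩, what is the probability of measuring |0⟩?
1/2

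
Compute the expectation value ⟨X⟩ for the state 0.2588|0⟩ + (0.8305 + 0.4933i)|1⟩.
0.4299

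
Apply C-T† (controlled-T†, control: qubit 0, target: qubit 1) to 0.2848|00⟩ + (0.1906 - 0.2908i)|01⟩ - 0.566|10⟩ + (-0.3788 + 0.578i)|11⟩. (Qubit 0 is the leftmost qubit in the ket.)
0.2848|00⟩ + (0.1906 - 0.2908i)|01⟩ - 0.566|10⟩ + (0.1409 + 0.6766i)|11⟩

C-T† leaves the control-|0⟩ kets |00⟩, |01⟩ unchanged and applies T† to qubit 1 on the control-|1⟩ pair (|10⟩, |11⟩).
T† = [[1, 0], [0, (1/√2 - (1/√2)i)]].
With a = amp(|10⟩) = -0.566 and b = amp(|11⟩) = (-0.3788 + 0.578i):
new amp(|10⟩) = (1)·a = -0.566
new amp(|11⟩) = (1/√2 - (1/√2)i)·b = (0.1409 + 0.6766i)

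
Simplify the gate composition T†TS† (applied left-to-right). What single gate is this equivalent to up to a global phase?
S†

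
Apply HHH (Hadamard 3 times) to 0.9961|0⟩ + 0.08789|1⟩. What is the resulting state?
0.7665|0⟩ + 0.6422|1⟩

H² = I, so H^3 = H: a single Hadamard. With (a, b) = (0.9961, 0.08789), H gives ((a + b)/√2, (a − b)/√2) = (0.7665, 0.6422).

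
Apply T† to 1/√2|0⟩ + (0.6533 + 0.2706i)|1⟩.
1/√2|0⟩ + (0.6533 - 0.2706i)|1⟩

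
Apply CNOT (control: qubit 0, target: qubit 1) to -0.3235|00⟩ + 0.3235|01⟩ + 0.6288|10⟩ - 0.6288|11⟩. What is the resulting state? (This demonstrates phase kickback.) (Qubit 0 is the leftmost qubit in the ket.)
-0.3235|00⟩ + 0.3235|01⟩ - 0.6288|10⟩ + 0.6288|11⟩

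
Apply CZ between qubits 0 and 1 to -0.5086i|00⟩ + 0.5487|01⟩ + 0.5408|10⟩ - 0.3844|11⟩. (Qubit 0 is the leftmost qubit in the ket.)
-0.5086i|00⟩ + 0.5487|01⟩ + 0.5408|10⟩ + 0.3844|11⟩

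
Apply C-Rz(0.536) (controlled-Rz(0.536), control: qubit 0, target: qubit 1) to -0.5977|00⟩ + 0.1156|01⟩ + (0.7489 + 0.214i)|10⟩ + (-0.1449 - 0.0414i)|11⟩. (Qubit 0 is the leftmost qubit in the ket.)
-0.5977|00⟩ + 0.1156|01⟩ + (0.7788 + 0.008049i)|10⟩ + (-0.1288 - 0.07829i)|11⟩

C-Rz(0.536) leaves the control-|0⟩ kets |00⟩, |01⟩ unchanged and applies Rz(0.536) to qubit 1 on the control-|1⟩ pair (|10⟩, |11⟩).
Rz(0.536) = [[e^(−iθ/2), 0], [0, e^(iθ/2)]] with e^(±iθ/2) = cos(θ/2) ± i·sin(θ/2); θ = 0.536, cos(θ/2) ≈ 0.964302, sin(θ/2) ≈ 0.264803.
With a = amp(|10⟩) = (0.7489 + 0.214i) and b = amp(|11⟩) = (-0.1449 - 0.0414i):
new amp(|10⟩) = (0.964302 - 0.264803i)·a = (0.7788 + 0.008049i)
new amp(|11⟩) = (0.964302 + 0.264803i)·b = (-0.1288 - 0.07829i)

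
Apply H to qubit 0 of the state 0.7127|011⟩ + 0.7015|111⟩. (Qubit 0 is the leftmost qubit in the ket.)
|011⟩ + 0.00792|111⟩

H on qubit 0 mixes each pair of kets that differ only in qubit 0: amplitudes (a, b) of (|…0…⟩, |…1…⟩) become ((a + b)/√2, (a − b)/√2). Kets absent from the input have amplitude 0.
(|011⟩, |111⟩): (a, b) = (0.7127, 0.7015) → (1, 0.00792)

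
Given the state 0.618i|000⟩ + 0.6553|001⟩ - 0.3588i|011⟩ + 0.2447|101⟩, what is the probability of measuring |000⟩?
0.3819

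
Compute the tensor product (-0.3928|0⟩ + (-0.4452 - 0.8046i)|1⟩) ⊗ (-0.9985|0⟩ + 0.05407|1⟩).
0.3922|00⟩ - 0.02124|01⟩ + (0.4445 + 0.8034i)|10⟩ + (-0.02407 - 0.0435i)|11⟩

amp(|b₁b₂…⟩) = product of the factor amplitudes for bits b₁, b₂, …; only kets whose every factor amplitude is nonzero survive.
|00⟩: (-0.3928)(-0.9985) = 0.3922
|01⟩: (-0.3928)(0.05407) = -0.02124
|10⟩: (-0.4452 - 0.8046i)(-0.9985) = (0.4445 + 0.8034i)
|11⟩: (-0.4452 - 0.8046i)(0.05407) = (-0.02407 - 0.0435i)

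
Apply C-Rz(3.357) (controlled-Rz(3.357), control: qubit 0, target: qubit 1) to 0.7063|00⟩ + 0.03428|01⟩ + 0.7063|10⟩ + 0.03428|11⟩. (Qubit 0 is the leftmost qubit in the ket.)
0.7063|00⟩ + 0.03428|01⟩ + (-0.07592 - 0.7022i)|10⟩ + (-0.003685 + 0.03408i)|11⟩

C-Rz(3.357) leaves the control-|0⟩ kets |00⟩, |01⟩ unchanged and applies Rz(3.357) to qubit 1 on the control-|1⟩ pair (|10⟩, |11⟩).
Rz(3.357) = [[e^(−iθ/2), 0], [0, e^(iθ/2)]] with e^(±iθ/2) = cos(θ/2) ± i·sin(θ/2); θ = 3.357, cos(θ/2) ≈ -0.107496, sin(θ/2) ≈ 0.994206.
With a = amp(|10⟩) = 0.7063 and b = amp(|11⟩) = 0.03428:
new amp(|10⟩) = (-0.107496 - 0.994206i)·a = (-0.07592 - 0.7022i)
new amp(|11⟩) = (-0.107496 + 0.994206i)·b = (-0.003685 + 0.03408i)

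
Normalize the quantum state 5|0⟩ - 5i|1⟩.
1/√2|0⟩ - (1/√2)i|1⟩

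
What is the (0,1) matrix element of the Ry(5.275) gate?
-0.483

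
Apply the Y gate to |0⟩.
i|1⟩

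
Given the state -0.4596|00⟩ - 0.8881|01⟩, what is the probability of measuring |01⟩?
0.7887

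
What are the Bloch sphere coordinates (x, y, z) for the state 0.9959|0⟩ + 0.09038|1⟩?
(0.18, 0, 0.9836)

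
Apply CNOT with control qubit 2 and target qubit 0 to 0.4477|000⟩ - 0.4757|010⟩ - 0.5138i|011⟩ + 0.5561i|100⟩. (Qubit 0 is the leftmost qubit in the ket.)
0.4477|000⟩ - 0.4757|010⟩ + 0.5561i|100⟩ - 0.5138i|111⟩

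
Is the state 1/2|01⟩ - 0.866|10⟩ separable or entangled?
Entangled

Writing the state as a|00⟩ + b|01⟩ + c|10⟩ + d|11⟩, it is a product state iff ad − bc = 0.
Here (a, b, c, d) = (0, 1/2, -0.866, 0): ad − bc = (0)(0) − (1/2)(-0.866) = 0.433 ≠ 0, so the state is entangled.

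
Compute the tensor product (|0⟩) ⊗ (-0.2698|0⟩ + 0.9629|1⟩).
-0.2698|00⟩ + 0.9629|01⟩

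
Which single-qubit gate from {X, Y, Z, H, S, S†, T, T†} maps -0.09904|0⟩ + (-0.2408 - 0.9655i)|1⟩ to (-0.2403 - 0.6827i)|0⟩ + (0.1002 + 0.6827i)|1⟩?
H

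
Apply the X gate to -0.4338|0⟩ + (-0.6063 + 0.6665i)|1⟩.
(-0.6063 + 0.6665i)|0⟩ - 0.4338|1⟩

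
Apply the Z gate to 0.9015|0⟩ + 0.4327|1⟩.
0.9015|0⟩ - 0.4327|1⟩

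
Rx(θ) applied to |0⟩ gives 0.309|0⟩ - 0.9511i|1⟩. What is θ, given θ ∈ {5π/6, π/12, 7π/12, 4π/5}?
4π/5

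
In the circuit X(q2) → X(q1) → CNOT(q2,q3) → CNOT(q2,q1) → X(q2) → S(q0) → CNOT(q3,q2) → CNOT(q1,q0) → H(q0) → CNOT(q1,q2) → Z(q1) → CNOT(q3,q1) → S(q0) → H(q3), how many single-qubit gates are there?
8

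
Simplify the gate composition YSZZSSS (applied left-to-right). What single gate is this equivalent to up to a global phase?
Y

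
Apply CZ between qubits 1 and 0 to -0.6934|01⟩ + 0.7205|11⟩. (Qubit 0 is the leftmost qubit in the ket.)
-0.6934|01⟩ - 0.7205|11⟩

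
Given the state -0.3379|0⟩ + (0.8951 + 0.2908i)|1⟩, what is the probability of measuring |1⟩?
0.8858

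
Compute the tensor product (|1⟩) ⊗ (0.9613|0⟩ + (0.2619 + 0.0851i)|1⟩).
0.9613|10⟩ + (0.2619 + 0.0851i)|11⟩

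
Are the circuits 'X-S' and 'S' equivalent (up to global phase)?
No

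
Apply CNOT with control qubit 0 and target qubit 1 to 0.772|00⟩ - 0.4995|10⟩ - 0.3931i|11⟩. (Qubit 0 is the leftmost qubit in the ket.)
0.772|00⟩ - 0.3931i|10⟩ - 0.4995|11⟩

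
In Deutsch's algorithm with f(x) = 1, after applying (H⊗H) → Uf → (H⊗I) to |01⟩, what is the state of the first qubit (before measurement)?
|0⟩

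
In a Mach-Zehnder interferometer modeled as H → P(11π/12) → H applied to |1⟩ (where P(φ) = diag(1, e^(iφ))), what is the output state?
(0.983 - 0.1294i)|0⟩ + (0.01704 + 0.1294i)|1⟩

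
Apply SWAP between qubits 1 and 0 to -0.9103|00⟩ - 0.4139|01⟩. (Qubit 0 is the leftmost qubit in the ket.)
-0.9103|00⟩ - 0.4139|10⟩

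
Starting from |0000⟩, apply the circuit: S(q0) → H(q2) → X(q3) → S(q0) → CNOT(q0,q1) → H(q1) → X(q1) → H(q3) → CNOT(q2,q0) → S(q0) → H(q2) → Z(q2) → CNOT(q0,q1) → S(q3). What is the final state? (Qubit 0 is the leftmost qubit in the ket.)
0.25|0000⟩ - 0.25i|0001⟩ - 0.25|0010⟩ + 0.25i|0011⟩ + 0.25|0100⟩ - 0.25i|0101⟩ - 0.25|0110⟩ + 0.25i|0111⟩ + 0.25i|1000⟩ + 0.25|1001⟩ + 0.25i|1010⟩ + 0.25|1011⟩ + 0.25i|1100⟩ + 0.25|1101⟩ + 0.25i|1110⟩ + 0.25|1111⟩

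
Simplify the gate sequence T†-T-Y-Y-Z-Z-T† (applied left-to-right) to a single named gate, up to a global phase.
T†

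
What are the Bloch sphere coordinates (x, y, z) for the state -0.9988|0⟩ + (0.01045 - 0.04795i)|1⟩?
(-0.02087, 0.09578, 0.9952)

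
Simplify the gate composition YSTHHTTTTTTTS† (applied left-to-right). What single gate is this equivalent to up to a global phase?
Y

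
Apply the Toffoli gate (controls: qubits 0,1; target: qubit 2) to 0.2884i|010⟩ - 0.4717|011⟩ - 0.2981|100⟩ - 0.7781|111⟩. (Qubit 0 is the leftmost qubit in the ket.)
0.2884i|010⟩ - 0.4717|011⟩ - 0.2981|100⟩ - 0.7781|110⟩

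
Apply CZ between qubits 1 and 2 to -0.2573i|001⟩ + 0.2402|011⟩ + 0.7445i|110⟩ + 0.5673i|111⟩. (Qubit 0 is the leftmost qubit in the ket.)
-0.2573i|001⟩ - 0.2402|011⟩ + 0.7445i|110⟩ - 0.5673i|111⟩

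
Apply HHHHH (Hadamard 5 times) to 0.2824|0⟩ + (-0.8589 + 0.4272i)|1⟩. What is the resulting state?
(-0.4076 + 0.3021i)|0⟩ + (0.807 - 0.3021i)|1⟩

H² = I, so H^5 = H: a single Hadamard. With (a, b) = (0.2824, (-0.8589 + 0.4272i)), H gives ((a + b)/√2, (a − b)/√2) = ((-0.4076 + 0.3021i), (0.807 - 0.3021i)).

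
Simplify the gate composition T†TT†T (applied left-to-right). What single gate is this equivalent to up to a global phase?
I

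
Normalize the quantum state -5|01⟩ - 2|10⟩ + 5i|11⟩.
-0.6804|01⟩ - 0.2722|10⟩ + 0.6804i|11⟩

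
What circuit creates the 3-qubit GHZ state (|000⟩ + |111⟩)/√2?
H(q0) → CNOT(q0,q1) → CNOT(q0,q2)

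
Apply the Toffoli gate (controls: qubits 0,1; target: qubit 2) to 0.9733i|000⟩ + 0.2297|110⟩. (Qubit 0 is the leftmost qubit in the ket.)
0.9733i|000⟩ + 0.2297|111⟩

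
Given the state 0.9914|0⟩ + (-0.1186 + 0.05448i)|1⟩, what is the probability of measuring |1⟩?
0.01703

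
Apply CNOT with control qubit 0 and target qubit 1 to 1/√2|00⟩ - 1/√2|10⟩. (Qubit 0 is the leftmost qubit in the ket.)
1/√2|00⟩ - 1/√2|11⟩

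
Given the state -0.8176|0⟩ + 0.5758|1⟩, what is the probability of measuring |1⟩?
0.3315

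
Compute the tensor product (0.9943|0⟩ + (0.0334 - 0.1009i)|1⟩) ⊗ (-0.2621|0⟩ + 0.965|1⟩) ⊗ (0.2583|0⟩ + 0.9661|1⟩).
-0.06731|000⟩ - 0.2518|001⟩ + 0.2478|010⟩ + 0.927|011⟩ + (-0.002261 + 0.006831i)|100⟩ + (-0.008457 + 0.02555i)|101⟩ + (0.008325 - 0.02515i)|110⟩ + (0.03114 - 0.09407i)|111⟩

amp(|b₁b₂…⟩) = product of the factor amplitudes for bits b₁, b₂, …; only kets whose every factor amplitude is nonzero survive.
|000⟩: (0.9943)(-0.2621)(0.2583) = -0.06731
|001⟩: (0.9943)(-0.2621)(0.9661) = -0.2518
|010⟩: (0.9943)(0.965)(0.2583) = 0.2478
|011⟩: (0.9943)(0.965)(0.9661) = 0.927
|100⟩: (0.0334 - 0.1009i)(-0.2621)(0.2583) = (-0.002261 + 0.006831i)
|101⟩: (0.0334 - 0.1009i)(-0.2621)(0.9661) = (-0.008457 + 0.02555i)
|110⟩: (0.0334 - 0.1009i)(0.965)(0.2583) = (0.008325 - 0.02515i)
|111⟩: (0.0334 - 0.1009i)(0.965)(0.9661) = (0.03114 - 0.09407i)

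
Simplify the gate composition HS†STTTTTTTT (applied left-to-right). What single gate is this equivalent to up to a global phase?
H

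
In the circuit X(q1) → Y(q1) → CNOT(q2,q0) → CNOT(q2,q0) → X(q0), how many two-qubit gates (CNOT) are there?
2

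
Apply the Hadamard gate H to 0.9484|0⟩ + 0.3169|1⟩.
0.8947|0⟩ + 0.4465|1⟩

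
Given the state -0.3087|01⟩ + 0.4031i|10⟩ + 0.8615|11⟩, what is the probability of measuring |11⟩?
0.7422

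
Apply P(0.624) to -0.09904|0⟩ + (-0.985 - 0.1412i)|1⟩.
-0.09904|0⟩ + (-0.7169 - 0.6901i)|1⟩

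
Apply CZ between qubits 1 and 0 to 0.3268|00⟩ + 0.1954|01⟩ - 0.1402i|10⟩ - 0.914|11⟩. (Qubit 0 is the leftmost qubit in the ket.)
0.3268|00⟩ + 0.1954|01⟩ - 0.1402i|10⟩ + 0.914|11⟩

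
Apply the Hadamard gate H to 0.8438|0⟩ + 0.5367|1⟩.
0.9762|0⟩ + 0.2172|1⟩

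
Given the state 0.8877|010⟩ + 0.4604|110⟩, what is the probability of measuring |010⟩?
0.788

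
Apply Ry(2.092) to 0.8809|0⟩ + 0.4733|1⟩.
0.03176|0⟩ + 0.9995|1⟩

Ry(2.092) = [[cos(θ/2), −sin(θ/2)], [sin(θ/2), cos(θ/2)]]; θ = 2.092, cos(θ/2) ≈ 0.501037, sin(θ/2) ≈ 0.865426.
With a = amp(|0⟩) = 0.8809 and b = amp(|1⟩) = 0.4733:
new amp(|0⟩) = (0.501037)·a + (-0.865426)·b = 0.03176
new amp(|1⟩) = (0.865426)·a + (0.501037)·b = 0.9995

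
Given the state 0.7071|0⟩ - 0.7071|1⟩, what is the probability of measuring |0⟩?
0.5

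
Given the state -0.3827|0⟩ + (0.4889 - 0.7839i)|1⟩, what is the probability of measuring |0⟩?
0.1465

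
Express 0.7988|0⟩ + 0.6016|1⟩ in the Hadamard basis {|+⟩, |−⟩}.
0.9902|+⟩ + 0.1394|−⟩

With |ψ⟩ = α|0⟩ + β|1⟩, the Hadamard-basis coefficients are ⟨+|ψ⟩ = (α + β)/√2 and ⟨−|ψ⟩ = (α − β)/√2.
Here α = 0.7988, β = 0.6016: (α + β)/√2 = 0.9902, (α − β)/√2 = 0.1394.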